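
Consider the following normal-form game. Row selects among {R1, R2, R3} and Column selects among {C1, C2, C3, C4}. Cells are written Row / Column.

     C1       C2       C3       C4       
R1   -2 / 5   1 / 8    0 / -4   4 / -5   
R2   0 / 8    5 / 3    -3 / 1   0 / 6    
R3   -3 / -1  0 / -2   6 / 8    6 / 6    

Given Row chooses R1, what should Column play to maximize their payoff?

With Row fixed at R1, Column's payoffs are: C1 → 5, C2 → 8, C3 → -4, C4 → -5.
The maximum is 8, achieved by C2.

C2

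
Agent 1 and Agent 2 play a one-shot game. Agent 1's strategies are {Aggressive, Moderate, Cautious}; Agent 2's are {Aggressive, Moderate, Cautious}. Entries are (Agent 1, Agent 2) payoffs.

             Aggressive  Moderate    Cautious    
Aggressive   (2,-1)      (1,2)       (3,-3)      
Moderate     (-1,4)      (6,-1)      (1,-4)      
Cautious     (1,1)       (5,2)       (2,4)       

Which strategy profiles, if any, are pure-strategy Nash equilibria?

No pure-strategy Nash equilibrium

Find each player's best response to every opponent strategy; NE are the intersections.
Agent 1's best responses — vs Aggressive: Aggressive (payoff 2); vs Moderate: Moderate (payoff 6); vs Cautious: Aggressive (payoff 3).
Agent 2's best responses — vs Aggressive: Moderate (payoff 2); vs Moderate: Aggressive (payoff 4); vs Cautious: Cautious (payoff 4).
No cell has both players best-responding. For instance, Agent 1's best reply to Moderate is Moderate, but against Moderate Agent 2 prefers Aggressive over Moderate.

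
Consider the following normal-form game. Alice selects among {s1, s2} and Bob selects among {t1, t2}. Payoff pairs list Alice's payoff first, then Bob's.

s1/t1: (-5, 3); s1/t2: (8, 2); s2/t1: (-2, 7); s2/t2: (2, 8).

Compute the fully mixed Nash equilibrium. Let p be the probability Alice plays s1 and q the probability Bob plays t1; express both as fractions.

p = 1/2, q = 2/3

Each player's mixing probability is pinned down by making the *other* player indifferent.
Bob indifferent between t1 and t2: p·3 + (1−p)·7 = p·2 + (1−p)·8 ⟹ 7 + (-4)p = 8 + (-6)p ⟹ p = 1/2.
Alice indifferent between s1 and s2: q·(-5) + (1−q)·8 = q·(-2) + (1−q)·2 ⟹ 8 + (-13)q = 2 + (-4)q ⟹ q = 2/3.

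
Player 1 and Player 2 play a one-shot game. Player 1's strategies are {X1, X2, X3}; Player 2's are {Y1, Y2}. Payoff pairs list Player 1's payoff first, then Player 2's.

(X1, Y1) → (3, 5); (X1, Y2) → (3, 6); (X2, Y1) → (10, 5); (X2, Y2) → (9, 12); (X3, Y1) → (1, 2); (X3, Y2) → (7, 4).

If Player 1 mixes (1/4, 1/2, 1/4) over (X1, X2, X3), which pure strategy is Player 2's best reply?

Y2

Player 2's best reply maximizes expected payoff against the mix.
Y1: (1/4)·5 + (1/2)·5 + (1/4)·2 = 17/4
Y2: (1/4)·6 + (1/2)·12 + (1/4)·4 = 17/2
Highest expected payoff is 17/2, from Y2.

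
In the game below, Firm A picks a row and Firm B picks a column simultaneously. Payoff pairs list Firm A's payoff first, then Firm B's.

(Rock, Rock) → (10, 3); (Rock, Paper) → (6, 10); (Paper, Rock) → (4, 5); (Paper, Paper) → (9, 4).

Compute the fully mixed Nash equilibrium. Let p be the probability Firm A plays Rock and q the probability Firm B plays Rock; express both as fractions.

In a mixed NE each player is indifferent between their pure strategies, so the opponent's mix sets the indifference.
Firm B indifferent between Rock and Paper: p·3 + (1−p)·5 = p·10 + (1−p)·4 ⟹ 5 + (-2)p = 4 + 6p ⟹ p = 1/8.
Firm A indifferent between Rock and Paper: q·10 + (1−q)·6 = q·4 + (1−q)·9 ⟹ 6 + 4q = 9 + (-5)q ⟹ q = 1/3.

p = 1/8, q = 1/3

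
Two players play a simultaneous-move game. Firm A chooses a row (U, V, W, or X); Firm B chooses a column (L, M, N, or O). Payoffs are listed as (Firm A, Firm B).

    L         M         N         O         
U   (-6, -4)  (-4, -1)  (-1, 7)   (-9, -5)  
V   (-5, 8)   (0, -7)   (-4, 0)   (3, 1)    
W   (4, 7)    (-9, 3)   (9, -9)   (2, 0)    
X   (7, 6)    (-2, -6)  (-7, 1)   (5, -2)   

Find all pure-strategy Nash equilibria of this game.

A profile is a Nash equilibrium when each player is best-responding to the other.
Firm A's best responses — vs L: X (payoff 7); vs M: V (payoff 0); vs N: W (payoff 9); vs O: X (payoff 5).
Firm B's best responses — vs U: N (payoff 7); vs V: L (payoff 8); vs W: L (payoff 7); vs X: L (payoff 6).
The only mutual best response is (X, L); neither player gains by switching there.

(X, L)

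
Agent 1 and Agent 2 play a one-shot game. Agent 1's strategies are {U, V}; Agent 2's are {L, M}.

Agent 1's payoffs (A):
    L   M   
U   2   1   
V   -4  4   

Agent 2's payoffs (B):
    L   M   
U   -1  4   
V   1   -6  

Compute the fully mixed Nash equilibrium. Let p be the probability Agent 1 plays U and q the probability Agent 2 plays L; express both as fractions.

p = 7/12, q = 1/3

In a mixed NE each player is indifferent between their pure strategies, so the opponent's mix sets the indifference.
Agent 2 indifferent between L and M: p·(-1) + (1−p)·1 = p·4 + (1−p)·(-6) ⟹ 1 + (-2)p = (-6) + 10p ⟹ p = 7/12.
Agent 1 indifferent between U and V: q·2 + (1−q)·1 = q·(-4) + (1−q)·4 ⟹ 1 + 1q = 4 + (-8)q ⟹ q = 1/3.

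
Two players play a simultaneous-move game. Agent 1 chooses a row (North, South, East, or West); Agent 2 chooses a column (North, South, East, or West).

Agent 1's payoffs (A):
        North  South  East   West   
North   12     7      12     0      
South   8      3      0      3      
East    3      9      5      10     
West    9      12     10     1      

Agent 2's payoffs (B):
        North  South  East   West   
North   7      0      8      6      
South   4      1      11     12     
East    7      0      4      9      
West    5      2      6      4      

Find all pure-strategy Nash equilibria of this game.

Check mutual best responses: a cell is a NE iff neither player can gain by unilaterally deviating.
Agent 1's best responses — vs North: North (payoff 12); vs South: West (payoff 12); vs East: North (payoff 12); vs West: East (payoff 10).
Agent 2's best responses — vs North: East (payoff 8); vs South: West (payoff 12); vs East: West (payoff 9); vs West: East (payoff 6).
Mutual best responses occur at (North, East) and (East, West); at each, neither player gains by switching.

(North, East) and (East, West)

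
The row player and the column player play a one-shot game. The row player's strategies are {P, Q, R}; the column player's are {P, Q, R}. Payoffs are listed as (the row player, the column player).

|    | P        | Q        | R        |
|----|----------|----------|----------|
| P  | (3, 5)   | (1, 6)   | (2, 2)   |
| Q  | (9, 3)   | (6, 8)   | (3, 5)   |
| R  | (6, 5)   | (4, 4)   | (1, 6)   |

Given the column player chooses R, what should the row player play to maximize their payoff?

Q

With the column player fixed at R, the row player's payoffs are: P → 2, Q → 3, R → 1.
The maximum is 3, achieved by Q.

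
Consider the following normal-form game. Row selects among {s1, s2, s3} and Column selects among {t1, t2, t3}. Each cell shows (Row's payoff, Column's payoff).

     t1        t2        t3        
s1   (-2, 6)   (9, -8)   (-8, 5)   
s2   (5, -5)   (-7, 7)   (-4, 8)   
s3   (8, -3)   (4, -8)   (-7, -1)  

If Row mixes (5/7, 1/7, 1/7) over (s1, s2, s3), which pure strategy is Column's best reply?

t3

Compute Column's expected payoff from each pure strategy against the given mix.
t1: (5/7)·6 + (1/7)·(-5) + (1/7)·(-3) = 22/7
t2: (5/7)·(-8) + (1/7)·7 + (1/7)·(-8) = -41/7
t3: (5/7)·5 + (1/7)·8 + (1/7)·(-1) = 32/7
Highest expected payoff is 32/7, from t3.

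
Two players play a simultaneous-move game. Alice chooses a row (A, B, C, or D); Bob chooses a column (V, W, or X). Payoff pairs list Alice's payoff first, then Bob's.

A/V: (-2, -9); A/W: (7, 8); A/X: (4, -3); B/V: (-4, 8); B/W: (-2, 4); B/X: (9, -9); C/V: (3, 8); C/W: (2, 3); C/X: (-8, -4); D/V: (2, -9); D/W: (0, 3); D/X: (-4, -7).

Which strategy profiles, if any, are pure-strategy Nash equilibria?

Check mutual best responses: a cell is a NE iff neither player can gain by unilaterally deviating.
Alice's best responses — vs V: C (payoff 3); vs W: A (payoff 7); vs X: B (payoff 9).
Bob's best responses — vs A: W (payoff 8); vs B: V (payoff 8); vs C: V (payoff 8); vs D: W (payoff 3).
Mutual best responses occur at (A, W) and (C, V); at each, neither player gains by switching.

(A, W) and (C, V)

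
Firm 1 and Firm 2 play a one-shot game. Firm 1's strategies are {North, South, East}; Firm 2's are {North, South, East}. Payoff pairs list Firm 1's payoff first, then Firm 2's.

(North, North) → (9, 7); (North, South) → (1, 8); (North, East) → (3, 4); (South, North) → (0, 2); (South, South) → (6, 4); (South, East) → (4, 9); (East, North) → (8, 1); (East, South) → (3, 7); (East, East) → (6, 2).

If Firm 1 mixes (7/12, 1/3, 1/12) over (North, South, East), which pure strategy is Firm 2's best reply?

Compute Firm 2's expected payoff from each pure strategy against the given mix.
North: (7/12)·7 + (1/3)·2 + (1/12)·1 = 29/6
South: (7/12)·8 + (1/3)·4 + (1/12)·7 = 79/12
East: (7/12)·4 + (1/3)·9 + (1/12)·2 = 11/2
Highest expected payoff is 79/12, from South.

South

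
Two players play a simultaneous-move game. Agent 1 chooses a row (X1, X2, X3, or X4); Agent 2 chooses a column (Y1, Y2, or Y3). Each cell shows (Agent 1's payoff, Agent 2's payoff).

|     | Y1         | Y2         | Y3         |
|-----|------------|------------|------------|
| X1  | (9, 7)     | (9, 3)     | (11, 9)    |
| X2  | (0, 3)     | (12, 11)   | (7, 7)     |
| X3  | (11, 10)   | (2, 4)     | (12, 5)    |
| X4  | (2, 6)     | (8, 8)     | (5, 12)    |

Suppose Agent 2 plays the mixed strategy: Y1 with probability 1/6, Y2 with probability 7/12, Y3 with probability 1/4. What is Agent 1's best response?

Compute Agent 1's expected payoff from each pure strategy against the given mix.
X1: (1/6)·9 + (7/12)·9 + (1/4)·11 = 19/2
X2: (1/6)·0 + (7/12)·12 + (1/4)·7 = 35/4
X3: (1/6)·11 + (7/12)·2 + (1/4)·12 = 6
X4: (1/6)·2 + (7/12)·8 + (1/4)·5 = 25/4
Highest expected payoff is 19/2, from X1.

X1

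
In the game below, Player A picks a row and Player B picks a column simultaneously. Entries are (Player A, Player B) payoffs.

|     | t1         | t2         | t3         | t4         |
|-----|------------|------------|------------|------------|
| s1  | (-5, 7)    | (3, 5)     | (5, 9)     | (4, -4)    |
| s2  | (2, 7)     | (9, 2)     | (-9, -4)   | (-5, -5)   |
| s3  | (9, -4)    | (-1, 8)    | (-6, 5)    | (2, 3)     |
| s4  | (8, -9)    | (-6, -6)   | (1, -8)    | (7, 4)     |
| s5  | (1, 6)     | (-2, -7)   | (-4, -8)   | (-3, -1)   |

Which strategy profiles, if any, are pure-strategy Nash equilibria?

(s1, t3) and (s4, t4)

Find each player's best response to every opponent strategy; NE are the intersections.
Player A's best responses — vs t1: s3 (payoff 9); vs t2: s2 (payoff 9); vs t3: s1 (payoff 5); vs t4: s4 (payoff 7).
Player B's best responses — vs s1: t3 (payoff 9); vs s2: t1 (payoff 7); vs s3: t2 (payoff 8); vs s4: t4 (payoff 4); vs s5: t1 (payoff 6).
Mutual best responses occur at (s1, t3) and (s4, t4); at each, neither player gains by switching.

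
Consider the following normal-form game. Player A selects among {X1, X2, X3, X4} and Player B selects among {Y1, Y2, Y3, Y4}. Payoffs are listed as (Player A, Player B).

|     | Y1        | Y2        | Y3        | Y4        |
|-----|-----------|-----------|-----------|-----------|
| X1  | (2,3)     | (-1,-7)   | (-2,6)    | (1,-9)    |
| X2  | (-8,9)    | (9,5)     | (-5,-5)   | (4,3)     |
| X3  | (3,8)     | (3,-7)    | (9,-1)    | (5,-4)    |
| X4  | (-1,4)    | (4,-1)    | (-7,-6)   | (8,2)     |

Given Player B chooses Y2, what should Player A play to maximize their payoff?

X2

With Player B fixed at Y2, Player A's payoffs are: X1 → -1, X2 → 9, X3 → 3, X4 → 4.
The maximum is 9, achieved by X2.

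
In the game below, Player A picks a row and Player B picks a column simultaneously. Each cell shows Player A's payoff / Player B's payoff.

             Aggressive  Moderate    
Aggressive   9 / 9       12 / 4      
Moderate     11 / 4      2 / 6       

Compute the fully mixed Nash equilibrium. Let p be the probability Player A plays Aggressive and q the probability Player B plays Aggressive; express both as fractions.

Each player's mixing probability is pinned down by making the *other* player indifferent.
Player B indifferent between Aggressive and Moderate: p·9 + (1−p)·4 = p·4 + (1−p)·6 ⟹ 4 + 5p = 6 + (-2)p ⟹ p = 2/7.
Player A indifferent between Aggressive and Moderate: q·9 + (1−q)·12 = q·11 + (1−q)·2 ⟹ 12 + (-3)q = 2 + 9q ⟹ q = 5/6.

p = 2/7, q = 5/6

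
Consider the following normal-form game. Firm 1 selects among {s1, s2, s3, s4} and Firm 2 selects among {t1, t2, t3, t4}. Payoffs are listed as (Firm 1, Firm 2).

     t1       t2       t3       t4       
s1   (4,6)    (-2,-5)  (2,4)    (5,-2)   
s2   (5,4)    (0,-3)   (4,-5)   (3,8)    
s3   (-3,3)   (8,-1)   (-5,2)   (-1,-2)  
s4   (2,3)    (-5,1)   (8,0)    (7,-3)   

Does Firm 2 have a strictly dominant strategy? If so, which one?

None

Check whether one of Firm 2's strategies beats all alternatives regardless of what the opponent does.
t1 is not dominant: against s2, t4 gives 8 > 4.
t2 is not dominant: against s1, t1 gives 6 > -5.
t3 is not dominant: against s1, t1 gives 6 > 4.
t4 is not dominant: against s1, t1 gives 6 > -2.
No single strategy is best against every opponent action.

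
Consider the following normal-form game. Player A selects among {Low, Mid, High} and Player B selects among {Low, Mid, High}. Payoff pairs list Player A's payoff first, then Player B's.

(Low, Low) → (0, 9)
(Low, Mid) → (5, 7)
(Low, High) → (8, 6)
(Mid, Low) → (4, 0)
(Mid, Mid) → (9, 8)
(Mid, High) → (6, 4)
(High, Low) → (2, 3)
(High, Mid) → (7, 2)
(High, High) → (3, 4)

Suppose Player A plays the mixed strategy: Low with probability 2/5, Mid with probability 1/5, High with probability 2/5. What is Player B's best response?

Player B's best reply maximizes expected payoff against the mix.
Low: (2/5)·9 + (1/5)·0 + (2/5)·3 = 24/5
Mid: (2/5)·7 + (1/5)·8 + (2/5)·2 = 26/5
High: (2/5)·6 + (1/5)·4 + (2/5)·4 = 24/5
Highest expected payoff is 26/5, from Mid.

Mid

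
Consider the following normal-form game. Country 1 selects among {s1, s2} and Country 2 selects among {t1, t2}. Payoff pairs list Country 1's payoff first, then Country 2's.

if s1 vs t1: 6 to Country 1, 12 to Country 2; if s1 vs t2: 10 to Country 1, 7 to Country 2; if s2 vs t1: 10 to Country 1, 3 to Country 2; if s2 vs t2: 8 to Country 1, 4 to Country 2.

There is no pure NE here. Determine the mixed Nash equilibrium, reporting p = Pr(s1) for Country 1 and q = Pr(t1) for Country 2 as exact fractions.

Each player's mixing probability is pinned down by making the *other* player indifferent.
Country 2 indifferent between t1 and t2: p·12 + (1−p)·3 = p·7 + (1−p)·4 ⟹ 3 + 9p = 4 + 3p ⟹ p = 1/6.
Country 1 indifferent between s1 and s2: q·6 + (1−q)·10 = q·10 + (1−q)·8 ⟹ 10 + (-4)q = 8 + 2q ⟹ q = 1/3.

p = 1/6, q = 1/3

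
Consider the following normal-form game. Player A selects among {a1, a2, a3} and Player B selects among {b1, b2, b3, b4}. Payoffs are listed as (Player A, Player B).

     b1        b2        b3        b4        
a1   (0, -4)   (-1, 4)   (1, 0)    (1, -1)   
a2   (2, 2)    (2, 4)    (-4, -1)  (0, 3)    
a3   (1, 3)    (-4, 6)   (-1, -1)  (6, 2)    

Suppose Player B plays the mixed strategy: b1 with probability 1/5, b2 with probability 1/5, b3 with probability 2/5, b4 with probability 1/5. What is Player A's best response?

a1

Player A's best reply maximizes expected payoff against the mix.
a1: (1/5)·0 + (1/5)·(-1) + (2/5)·1 + (1/5)·1 = 2/5
a2: (1/5)·2 + (1/5)·2 + (2/5)·(-4) + (1/5)·0 = -4/5
a3: (1/5)·1 + (1/5)·(-4) + (2/5)·(-1) + (1/5)·6 = 1/5
Highest expected payoff is 2/5, from a1.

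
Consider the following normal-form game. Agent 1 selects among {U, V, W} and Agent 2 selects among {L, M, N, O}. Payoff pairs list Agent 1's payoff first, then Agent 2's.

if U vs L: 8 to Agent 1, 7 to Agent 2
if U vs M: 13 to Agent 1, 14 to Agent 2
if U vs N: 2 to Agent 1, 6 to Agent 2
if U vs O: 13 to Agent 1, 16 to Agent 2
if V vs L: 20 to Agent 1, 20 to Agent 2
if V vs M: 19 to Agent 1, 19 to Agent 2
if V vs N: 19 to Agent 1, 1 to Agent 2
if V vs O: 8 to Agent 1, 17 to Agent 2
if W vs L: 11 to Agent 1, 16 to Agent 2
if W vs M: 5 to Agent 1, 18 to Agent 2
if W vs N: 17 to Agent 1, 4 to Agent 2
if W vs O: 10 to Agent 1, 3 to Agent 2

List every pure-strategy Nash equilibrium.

(U, O) and (V, L)

A profile is a Nash equilibrium when each player is best-responding to the other.
Agent 1's best responses — vs L: V (payoff 20); vs M: V (payoff 19); vs N: V (payoff 19); vs O: U (payoff 13).
Agent 2's best responses — vs U: O (payoff 16); vs V: L (payoff 20); vs W: M (payoff 18).
Mutual best responses occur at (U, O) and (V, L); at each, neither player gains by switching.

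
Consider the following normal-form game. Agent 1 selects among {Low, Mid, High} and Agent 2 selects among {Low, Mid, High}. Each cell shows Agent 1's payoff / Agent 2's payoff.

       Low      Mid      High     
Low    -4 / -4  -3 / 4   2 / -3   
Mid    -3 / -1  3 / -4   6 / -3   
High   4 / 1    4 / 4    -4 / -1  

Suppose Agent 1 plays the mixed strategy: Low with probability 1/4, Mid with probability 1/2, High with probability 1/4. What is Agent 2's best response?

Mid

Agent 2's best reply maximizes expected payoff against the mix.
Low: (1/4)·(-4) + (1/2)·(-1) + (1/4)·1 = -5/4
Mid: (1/4)·4 + (1/2)·(-4) + (1/4)·4 = 0
High: (1/4)·(-3) + (1/2)·(-3) + (1/4)·(-1) = -5/2
Highest expected payoff is 0, from Mid.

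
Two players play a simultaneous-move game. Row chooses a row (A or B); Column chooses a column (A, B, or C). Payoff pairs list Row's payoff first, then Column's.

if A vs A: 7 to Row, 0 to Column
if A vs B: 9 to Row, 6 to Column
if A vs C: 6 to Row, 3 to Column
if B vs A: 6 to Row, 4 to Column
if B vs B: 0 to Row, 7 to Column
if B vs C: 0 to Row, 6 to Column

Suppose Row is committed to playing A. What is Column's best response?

With Row fixed at A, Column's payoffs are: A → 0, B → 6, C → 3.
The maximum is 6, achieved by B.

B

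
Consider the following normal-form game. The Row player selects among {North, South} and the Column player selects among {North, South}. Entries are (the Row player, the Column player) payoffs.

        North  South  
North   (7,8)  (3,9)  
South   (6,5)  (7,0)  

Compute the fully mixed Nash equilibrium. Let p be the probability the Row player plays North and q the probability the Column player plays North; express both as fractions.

p = 5/6, q = 4/5

Each player's mixing probability is pinned down by making the *other* player indifferent.
The Column player indifferent between North and South: p·8 + (1−p)·5 = p·9 + (1−p)·0 ⟹ 5 + 3p = 0 + 9p ⟹ p = 5/6.
The Row player indifferent between North and South: q·7 + (1−q)·3 = q·6 + (1−q)·7 ⟹ 3 + 4q = 7 + (-1)q ⟹ q = 4/5.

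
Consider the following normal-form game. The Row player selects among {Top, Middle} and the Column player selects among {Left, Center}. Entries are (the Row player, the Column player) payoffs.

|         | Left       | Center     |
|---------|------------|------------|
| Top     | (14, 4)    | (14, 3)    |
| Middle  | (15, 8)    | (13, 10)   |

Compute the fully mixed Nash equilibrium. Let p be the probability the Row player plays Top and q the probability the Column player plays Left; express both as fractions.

Each player's mixing probability is pinned down by making the *other* player indifferent.
The Column player indifferent between Left and Center: p·4 + (1−p)·8 = p·3 + (1−p)·10 ⟹ 8 + (-4)p = 10 + (-7)p ⟹ p = 2/3.
The Row player indifferent between Top and Middle: q·14 + (1−q)·14 = q·15 + (1−q)·13 ⟹ 14 + 0q = 13 + 2q ⟹ q = 1/2.

p = 2/3, q = 1/2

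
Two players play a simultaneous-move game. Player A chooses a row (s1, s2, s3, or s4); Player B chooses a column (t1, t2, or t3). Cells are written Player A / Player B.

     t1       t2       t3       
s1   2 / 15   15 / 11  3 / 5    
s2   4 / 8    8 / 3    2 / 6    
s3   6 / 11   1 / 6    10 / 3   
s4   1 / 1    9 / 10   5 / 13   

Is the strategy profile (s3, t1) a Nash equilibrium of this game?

Yes

Holding Player B at t1: Player A gets 6 from s3, versus 2 from s1, 4 from s2, 1 from s4. No profitable deviation for Player A.
Holding Player A at s3: Player B gets 11 from t1, versus 6 from t2, 3 from t3. No profitable deviation for Player B either.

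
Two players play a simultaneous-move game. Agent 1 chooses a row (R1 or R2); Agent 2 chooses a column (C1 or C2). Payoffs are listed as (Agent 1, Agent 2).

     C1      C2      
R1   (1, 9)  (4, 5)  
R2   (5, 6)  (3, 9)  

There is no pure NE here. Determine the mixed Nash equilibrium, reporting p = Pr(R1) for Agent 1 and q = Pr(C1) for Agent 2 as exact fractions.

p = 3/7, q = 1/5

In a mixed NE each player is indifferent between their pure strategies, so the opponent's mix sets the indifference.
Agent 2 indifferent between C1 and C2: p·9 + (1−p)·6 = p·5 + (1−p)·9 ⟹ 6 + 3p = 9 + (-4)p ⟹ p = 3/7.
Agent 1 indifferent between R1 and R2: q·1 + (1−q)·4 = q·5 + (1−q)·3 ⟹ 4 + (-3)q = 3 + 2q ⟹ q = 1/5.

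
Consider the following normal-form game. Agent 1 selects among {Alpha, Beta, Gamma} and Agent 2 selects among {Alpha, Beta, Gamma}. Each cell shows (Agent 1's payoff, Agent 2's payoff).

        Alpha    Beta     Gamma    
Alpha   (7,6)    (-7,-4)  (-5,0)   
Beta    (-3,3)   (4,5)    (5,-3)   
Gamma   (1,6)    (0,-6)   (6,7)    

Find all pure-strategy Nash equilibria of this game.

Check mutual best responses: a cell is a NE iff neither player can gain by unilaterally deviating.
Agent 1's best responses — vs Alpha: Alpha (payoff 7); vs Beta: Beta (payoff 4); vs Gamma: Gamma (payoff 6).
Agent 2's best responses — vs Alpha: Alpha (payoff 6); vs Beta: Beta (payoff 5); vs Gamma: Gamma (payoff 7).
Mutual best responses occur at (Alpha, Alpha), (Beta, Beta), and (Gamma, Gamma); at each, neither player gains by switching.

(Alpha, Alpha), (Beta, Beta), and (Gamma, Gamma)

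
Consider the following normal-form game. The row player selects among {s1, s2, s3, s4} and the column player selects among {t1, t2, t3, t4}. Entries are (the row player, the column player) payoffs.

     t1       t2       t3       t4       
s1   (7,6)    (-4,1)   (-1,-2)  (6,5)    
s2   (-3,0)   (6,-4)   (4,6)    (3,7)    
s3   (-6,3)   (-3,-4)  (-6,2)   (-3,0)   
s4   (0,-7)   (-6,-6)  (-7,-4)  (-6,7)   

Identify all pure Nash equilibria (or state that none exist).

(s1, t1)

A profile is a Nash equilibrium when each player is best-responding to the other.
The row player's best responses — vs t1: s1 (payoff 7); vs t2: s2 (payoff 6); vs t3: s2 (payoff 4); vs t4: s1 (payoff 6).
The column player's best responses — vs s1: t1 (payoff 6); vs s2: t4 (payoff 7); vs s3: t1 (payoff 3); vs s4: t4 (payoff 7).
The only mutual best response is (s1, t1); neither player gains by switching there.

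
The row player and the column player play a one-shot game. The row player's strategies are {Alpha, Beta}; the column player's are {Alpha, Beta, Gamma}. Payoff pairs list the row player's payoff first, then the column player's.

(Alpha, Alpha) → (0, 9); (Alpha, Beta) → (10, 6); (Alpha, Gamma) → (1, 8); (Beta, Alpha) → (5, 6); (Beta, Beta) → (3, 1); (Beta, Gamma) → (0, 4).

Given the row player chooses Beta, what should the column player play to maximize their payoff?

Alpha

With the row player fixed at Beta, the column player's payoffs are: Alpha → 6, Beta → 1, Gamma → 4.
The maximum is 6, achieved by Alpha.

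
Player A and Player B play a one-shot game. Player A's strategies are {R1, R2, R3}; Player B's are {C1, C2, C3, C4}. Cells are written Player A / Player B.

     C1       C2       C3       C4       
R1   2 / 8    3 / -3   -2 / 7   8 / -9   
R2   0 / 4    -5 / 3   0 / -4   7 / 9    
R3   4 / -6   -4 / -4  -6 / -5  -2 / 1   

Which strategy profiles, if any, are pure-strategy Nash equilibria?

Check mutual best responses: a cell is a NE iff neither player can gain by unilaterally deviating.
Player A's best responses — vs C1: R3 (payoff 4); vs C2: R1 (payoff 3); vs C3: R2 (payoff 0); vs C4: R1 (payoff 8).
Player B's best responses — vs R1: C1 (payoff 8); vs R2: C4 (payoff 9); vs R3: C4 (payoff 1).
No cell has both players best-responding. For instance, Player A's best reply to C4 is R1, but against R1 Player B prefers C1 over C4.

There is no pure-strategy Nash equilibrium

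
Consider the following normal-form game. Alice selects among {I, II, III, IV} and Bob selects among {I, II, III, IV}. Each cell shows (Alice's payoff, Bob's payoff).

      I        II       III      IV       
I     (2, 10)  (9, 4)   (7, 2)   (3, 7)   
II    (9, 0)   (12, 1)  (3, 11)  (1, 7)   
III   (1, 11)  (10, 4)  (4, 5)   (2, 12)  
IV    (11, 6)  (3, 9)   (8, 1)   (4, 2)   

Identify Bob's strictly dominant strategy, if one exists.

Check whether one of Bob's strategies beats all alternatives regardless of what the opponent does.
I is not dominant: against II, II gives 1 > 0.
II is not dominant: against I, I gives 10 > 4.
III is not dominant: against I, I gives 10 > 2.
IV is not dominant: against I, I gives 10 > 7.
No single strategy is best against every opponent action.

No strictly dominant strategy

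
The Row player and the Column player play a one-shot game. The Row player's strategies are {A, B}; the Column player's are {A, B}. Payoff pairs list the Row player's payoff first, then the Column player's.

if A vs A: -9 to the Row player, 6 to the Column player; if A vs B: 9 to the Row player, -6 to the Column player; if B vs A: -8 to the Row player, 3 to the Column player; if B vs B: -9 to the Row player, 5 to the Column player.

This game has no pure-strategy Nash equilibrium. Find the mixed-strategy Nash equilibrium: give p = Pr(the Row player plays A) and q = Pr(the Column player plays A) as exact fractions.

p = 1/7, q = 18/19

In a mixed NE each player is indifferent between their pure strategies, so the opponent's mix sets the indifference.
The Column player indifferent between A and B: p·6 + (1−p)·3 = p·(-6) + (1−p)·5 ⟹ 3 + 3p = 5 + (-11)p ⟹ p = 1/7.
The Row player indifferent between A and B: q·(-9) + (1−q)·9 = q·(-8) + (1−q)·(-9) ⟹ 9 + (-18)q = (-9) + 1q ⟹ q = 18/19.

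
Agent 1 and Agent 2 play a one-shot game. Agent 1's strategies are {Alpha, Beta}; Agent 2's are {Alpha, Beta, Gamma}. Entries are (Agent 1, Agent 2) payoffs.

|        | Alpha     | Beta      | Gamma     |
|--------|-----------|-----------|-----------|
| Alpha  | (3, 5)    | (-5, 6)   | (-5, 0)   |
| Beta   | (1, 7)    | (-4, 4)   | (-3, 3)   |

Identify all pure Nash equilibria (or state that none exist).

Check mutual best responses: a cell is a NE iff neither player can gain by unilaterally deviating.
Agent 1's best responses — vs Alpha: Alpha (payoff 3); vs Beta: Beta (payoff -4); vs Gamma: Beta (payoff -3).
Agent 2's best responses — vs Alpha: Beta (payoff 6); vs Beta: Alpha (payoff 7).
No cell has both players best-responding. For instance, Agent 1's best reply to Gamma is Beta, but against Beta Agent 2 prefers Alpha over Gamma.

No pure-strategy Nash equilibrium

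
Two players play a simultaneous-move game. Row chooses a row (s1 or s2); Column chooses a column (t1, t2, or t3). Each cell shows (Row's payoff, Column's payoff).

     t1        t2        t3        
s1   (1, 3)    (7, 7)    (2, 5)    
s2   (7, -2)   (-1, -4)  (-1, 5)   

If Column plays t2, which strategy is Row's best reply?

s1

With Column fixed at t2, Row's payoffs are: s1 → 7, s2 → -1.
The maximum is 7, achieved by s1.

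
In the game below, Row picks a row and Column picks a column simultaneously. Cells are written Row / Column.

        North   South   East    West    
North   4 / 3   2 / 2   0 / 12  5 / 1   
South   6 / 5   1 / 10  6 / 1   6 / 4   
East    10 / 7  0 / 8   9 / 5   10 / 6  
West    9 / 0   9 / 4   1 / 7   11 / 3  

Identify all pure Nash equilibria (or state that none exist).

A profile is a Nash equilibrium when each player is best-responding to the other.
Row's best responses — vs North: East (payoff 10); vs South: West (payoff 9); vs East: East (payoff 9); vs West: West (payoff 11).
Column's best responses — vs North: East (payoff 12); vs South: South (payoff 10); vs East: South (payoff 8); vs West: East (payoff 7).
No cell has both players best-responding. For instance, Row's best reply to East is East, but against East Column prefers South over East.

None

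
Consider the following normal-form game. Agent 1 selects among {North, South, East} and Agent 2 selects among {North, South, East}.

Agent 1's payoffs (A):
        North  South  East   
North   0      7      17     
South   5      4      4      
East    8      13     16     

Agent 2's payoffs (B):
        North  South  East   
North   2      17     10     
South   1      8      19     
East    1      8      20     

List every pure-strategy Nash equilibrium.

No pure-strategy Nash equilibrium

Check mutual best responses: a cell is a NE iff neither player can gain by unilaterally deviating.
Agent 1's best responses — vs North: East (payoff 8); vs South: East (payoff 13); vs East: North (payoff 17).
Agent 2's best responses — vs North: South (payoff 17); vs South: East (payoff 19); vs East: East (payoff 20).
No cell has both players best-responding. For instance, Agent 1's best reply to North is East, but against East Agent 2 prefers East over North.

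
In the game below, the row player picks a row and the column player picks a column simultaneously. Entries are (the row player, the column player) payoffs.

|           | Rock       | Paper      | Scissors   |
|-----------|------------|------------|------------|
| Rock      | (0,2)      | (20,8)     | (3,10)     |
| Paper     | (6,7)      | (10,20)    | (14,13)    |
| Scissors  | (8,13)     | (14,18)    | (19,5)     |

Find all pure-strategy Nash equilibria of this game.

There is no pure-strategy Nash equilibrium

A profile is a Nash equilibrium when each player is best-responding to the other.
The row player's best responses — vs Rock: Scissors (payoff 8); vs Paper: Rock (payoff 20); vs Scissors: Scissors (payoff 19).
The column player's best responses — vs Rock: Scissors (payoff 10); vs Paper: Paper (payoff 20); vs Scissors: Paper (payoff 18).
No cell has both players best-responding. For instance, the row player's best reply to Paper is Rock, but against Rock the column player prefers Scissors over Paper.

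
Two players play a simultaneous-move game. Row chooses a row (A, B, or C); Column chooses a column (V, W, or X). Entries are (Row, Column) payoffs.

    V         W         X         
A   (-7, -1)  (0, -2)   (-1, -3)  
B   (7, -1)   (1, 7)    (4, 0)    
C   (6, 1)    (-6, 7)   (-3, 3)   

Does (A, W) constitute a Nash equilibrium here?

Holding Column at W: Row gets 0 from A but could get 1 by switching to B. Row has a profitable deviation.

No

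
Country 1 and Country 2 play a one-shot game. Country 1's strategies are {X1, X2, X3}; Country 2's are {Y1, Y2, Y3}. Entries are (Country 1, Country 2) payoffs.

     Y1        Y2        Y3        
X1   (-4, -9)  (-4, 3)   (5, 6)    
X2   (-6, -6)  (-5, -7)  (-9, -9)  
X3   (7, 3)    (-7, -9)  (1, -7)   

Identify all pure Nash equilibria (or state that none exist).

A profile is a Nash equilibrium when each player is best-responding to the other.
Country 1's best responses — vs Y1: X3 (payoff 7); vs Y2: X1 (payoff -4); vs Y3: X1 (payoff 5).
Country 2's best responses — vs X1: Y3 (payoff 6); vs X2: Y1 (payoff -6); vs X3: Y1 (payoff 3).
Mutual best responses occur at (X1, Y3) and (X3, Y1); at each, neither player gains by switching.

(X1, Y3) and (X3, Y1)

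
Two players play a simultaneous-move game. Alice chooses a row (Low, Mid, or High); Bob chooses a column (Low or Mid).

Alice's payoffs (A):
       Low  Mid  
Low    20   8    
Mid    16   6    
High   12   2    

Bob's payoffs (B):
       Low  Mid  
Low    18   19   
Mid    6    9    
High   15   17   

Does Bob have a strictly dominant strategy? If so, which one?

A strategy is strictly dominant if it gives Bob a strictly higher payoff than every other strategy, against every choice by the opponent.
Mid strictly dominates: vs Low: 19 > 18; vs Mid: 9 > 6; vs High: 17 > 15.

Mid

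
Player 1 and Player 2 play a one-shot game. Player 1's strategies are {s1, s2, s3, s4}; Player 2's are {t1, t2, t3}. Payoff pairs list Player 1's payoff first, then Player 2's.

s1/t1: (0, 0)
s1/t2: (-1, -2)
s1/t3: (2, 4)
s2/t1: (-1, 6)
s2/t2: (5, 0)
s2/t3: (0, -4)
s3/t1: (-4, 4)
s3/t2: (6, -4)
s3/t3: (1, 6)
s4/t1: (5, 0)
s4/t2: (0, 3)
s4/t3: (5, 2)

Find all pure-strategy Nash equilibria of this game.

None

Check mutual best responses: a cell is a NE iff neither player can gain by unilaterally deviating.
Player 1's best responses — vs t1: s4 (payoff 5); vs t2: s3 (payoff 6); vs t3: s4 (payoff 5).
Player 2's best responses — vs s1: t3 (payoff 4); vs s2: t1 (payoff 6); vs s3: t3 (payoff 6); vs s4: t2 (payoff 3).
No cell has both players best-responding. For instance, Player 1's best reply to t3 is s4, but against s4 Player 2 prefers t2 over t3.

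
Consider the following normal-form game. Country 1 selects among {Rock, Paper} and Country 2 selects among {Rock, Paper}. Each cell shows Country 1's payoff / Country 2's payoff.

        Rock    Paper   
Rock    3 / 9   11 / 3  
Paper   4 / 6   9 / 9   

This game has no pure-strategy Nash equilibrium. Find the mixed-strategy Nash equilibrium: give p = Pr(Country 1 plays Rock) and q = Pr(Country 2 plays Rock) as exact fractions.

Each player's mixing probability is pinned down by making the *other* player indifferent.
Country 2 indifferent between Rock and Paper: p·9 + (1−p)·6 = p·3 + (1−p)·9 ⟹ 6 + 3p = 9 + (-6)p ⟹ p = 1/3.
Country 1 indifferent between Rock and Paper: q·3 + (1−q)·11 = q·4 + (1−q)·9 ⟹ 11 + (-8)q = 9 + (-5)q ⟹ q = 2/3.

p = 1/3, q = 2/3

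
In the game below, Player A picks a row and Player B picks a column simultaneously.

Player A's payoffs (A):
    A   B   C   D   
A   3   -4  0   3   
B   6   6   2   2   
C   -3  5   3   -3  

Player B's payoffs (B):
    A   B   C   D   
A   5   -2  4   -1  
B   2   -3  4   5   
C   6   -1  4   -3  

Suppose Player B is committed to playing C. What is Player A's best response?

With Player B fixed at C, Player A's payoffs are: A → 0, B → 2, C → 3.
The maximum is 3, achieved by C.

C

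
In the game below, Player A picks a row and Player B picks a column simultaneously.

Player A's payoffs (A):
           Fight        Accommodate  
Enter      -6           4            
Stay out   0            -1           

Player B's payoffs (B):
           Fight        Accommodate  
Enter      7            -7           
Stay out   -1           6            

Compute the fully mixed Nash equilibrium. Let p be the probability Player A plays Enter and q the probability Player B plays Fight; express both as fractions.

Each player's mixing probability is pinned down by making the *other* player indifferent.
Player B indifferent between Fight and Accommodate: p·7 + (1−p)·(-1) = p·(-7) + (1−p)·6 ⟹ (-1) + 8p = 6 + (-13)p ⟹ p = 1/3.
Player A indifferent between Enter and Stay out: q·(-6) + (1−q)·4 = q·0 + (1−q)·(-1) ⟹ 4 + (-10)q = (-1) + 1q ⟹ q = 5/11.

p = 1/3, q = 5/11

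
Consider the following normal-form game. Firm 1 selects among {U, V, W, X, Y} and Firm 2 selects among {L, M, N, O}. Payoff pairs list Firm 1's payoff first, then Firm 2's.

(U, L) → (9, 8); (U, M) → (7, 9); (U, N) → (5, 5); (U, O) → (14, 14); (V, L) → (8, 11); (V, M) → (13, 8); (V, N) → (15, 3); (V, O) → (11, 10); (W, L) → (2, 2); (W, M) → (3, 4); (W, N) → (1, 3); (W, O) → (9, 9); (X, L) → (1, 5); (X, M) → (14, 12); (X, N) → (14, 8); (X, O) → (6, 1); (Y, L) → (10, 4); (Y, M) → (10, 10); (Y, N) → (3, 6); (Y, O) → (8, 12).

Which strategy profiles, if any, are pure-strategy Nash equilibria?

A profile is a Nash equilibrium when each player is best-responding to the other.
Firm 1's best responses — vs L: Y (payoff 10); vs M: X (payoff 14); vs N: V (payoff 15); vs O: U (payoff 14).
Firm 2's best responses — vs U: O (payoff 14); vs V: L (payoff 11); vs W: O (payoff 9); vs X: M (payoff 12); vs Y: O (payoff 12).
Mutual best responses occur at (U, O) and (X, M); at each, neither player gains by switching.

(U, O) and (X, M)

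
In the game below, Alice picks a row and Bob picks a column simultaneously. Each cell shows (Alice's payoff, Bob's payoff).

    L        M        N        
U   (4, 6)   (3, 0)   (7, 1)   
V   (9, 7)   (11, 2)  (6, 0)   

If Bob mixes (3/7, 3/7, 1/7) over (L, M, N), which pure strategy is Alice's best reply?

Compute Alice's expected payoff from each pure strategy against the given mix.
U: (3/7)·4 + (3/7)·3 + (1/7)·7 = 4
V: (3/7)·9 + (3/7)·11 + (1/7)·6 = 66/7
Highest expected payoff is 66/7, from V.

V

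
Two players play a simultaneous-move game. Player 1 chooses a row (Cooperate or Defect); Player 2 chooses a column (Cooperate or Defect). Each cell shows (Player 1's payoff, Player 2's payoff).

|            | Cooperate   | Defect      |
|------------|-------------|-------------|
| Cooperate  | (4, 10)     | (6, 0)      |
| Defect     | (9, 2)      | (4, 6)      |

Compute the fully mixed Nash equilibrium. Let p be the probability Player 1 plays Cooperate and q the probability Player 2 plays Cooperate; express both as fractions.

p = 2/7, q = 2/7

Each player's mixing probability is pinned down by making the *other* player indifferent.
Player 2 indifferent between Cooperate and Defect: p·10 + (1−p)·2 = p·0 + (1−p)·6 ⟹ 2 + 8p = 6 + (-6)p ⟹ p = 2/7.
Player 1 indifferent between Cooperate and Defect: q·4 + (1−q)·6 = q·9 + (1−q)·4 ⟹ 6 + (-2)q = 4 + 5q ⟹ q = 2/7.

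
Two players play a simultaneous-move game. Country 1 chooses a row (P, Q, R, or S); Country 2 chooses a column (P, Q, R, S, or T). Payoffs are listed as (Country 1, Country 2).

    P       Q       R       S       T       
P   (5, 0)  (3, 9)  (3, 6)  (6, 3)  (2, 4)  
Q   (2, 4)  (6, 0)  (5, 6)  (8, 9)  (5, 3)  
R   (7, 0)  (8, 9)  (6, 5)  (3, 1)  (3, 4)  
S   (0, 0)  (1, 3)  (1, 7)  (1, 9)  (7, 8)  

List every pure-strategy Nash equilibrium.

(Q, S) and (R, Q)

Check mutual best responses: a cell is a NE iff neither player can gain by unilaterally deviating.
Country 1's best responses — vs P: R (payoff 7); vs Q: R (payoff 8); vs R: R (payoff 6); vs S: Q (payoff 8); vs T: S (payoff 7).
Country 2's best responses — vs P: Q (payoff 9); vs Q: S (payoff 9); vs R: Q (payoff 9); vs S: S (payoff 9).
Mutual best responses occur at (Q, S) and (R, Q); at each, neither player gains by switching.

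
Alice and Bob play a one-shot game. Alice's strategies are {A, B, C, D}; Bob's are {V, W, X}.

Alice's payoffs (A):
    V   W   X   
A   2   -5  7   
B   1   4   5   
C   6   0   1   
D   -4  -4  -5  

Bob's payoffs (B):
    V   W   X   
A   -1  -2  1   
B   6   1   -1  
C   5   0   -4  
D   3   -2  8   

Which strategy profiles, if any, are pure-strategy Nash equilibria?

(A, X) and (C, V)

A profile is a Nash equilibrium when each player is best-responding to the other.
Alice's best responses — vs V: C (payoff 6); vs W: B (payoff 4); vs X: A (payoff 7).
Bob's best responses — vs A: X (payoff 1); vs B: V (payoff 6); vs C: V (payoff 5); vs D: X (payoff 8).
Mutual best responses occur at (A, X) and (C, V); at each, neither player gains by switching.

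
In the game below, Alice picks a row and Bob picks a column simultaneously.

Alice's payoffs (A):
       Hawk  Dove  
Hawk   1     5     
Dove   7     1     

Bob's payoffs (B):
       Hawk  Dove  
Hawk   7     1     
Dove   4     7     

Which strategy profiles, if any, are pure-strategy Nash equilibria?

No pure-strategy Nash equilibrium

Check mutual best responses: a cell is a NE iff neither player can gain by unilaterally deviating.
Alice's best responses — vs Hawk: Dove (payoff 7); vs Dove: Hawk (payoff 5).
Bob's best responses — vs Hawk: Hawk (payoff 7); vs Dove: Dove (payoff 7).
No cell has both players best-responding. For instance, Alice's best reply to Dove is Hawk, but against Hawk Bob prefers Hawk over Dove.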